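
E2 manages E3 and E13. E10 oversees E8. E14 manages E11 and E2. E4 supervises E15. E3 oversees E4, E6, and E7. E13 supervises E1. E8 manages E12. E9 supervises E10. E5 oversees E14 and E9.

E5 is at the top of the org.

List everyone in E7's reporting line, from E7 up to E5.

E7 -> E3 -> E2 -> E14 -> E5

E7 reports to E3. E3 reports to E2. E2 reports to E14. E14 reports to E5. E5 is at the top.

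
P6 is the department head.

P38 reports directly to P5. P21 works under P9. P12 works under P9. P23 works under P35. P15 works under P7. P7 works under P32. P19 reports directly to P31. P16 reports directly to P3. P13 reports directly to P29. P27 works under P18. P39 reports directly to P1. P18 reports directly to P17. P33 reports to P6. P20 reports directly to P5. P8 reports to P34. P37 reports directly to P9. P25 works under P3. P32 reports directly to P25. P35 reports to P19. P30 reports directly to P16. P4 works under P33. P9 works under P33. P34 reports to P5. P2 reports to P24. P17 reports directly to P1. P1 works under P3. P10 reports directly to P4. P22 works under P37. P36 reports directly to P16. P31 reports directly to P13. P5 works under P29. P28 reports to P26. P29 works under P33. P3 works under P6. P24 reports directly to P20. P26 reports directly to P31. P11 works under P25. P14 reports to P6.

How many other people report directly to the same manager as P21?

2

P21 reports to P9. P9's other direct reports are P12, P37 — 2 peers.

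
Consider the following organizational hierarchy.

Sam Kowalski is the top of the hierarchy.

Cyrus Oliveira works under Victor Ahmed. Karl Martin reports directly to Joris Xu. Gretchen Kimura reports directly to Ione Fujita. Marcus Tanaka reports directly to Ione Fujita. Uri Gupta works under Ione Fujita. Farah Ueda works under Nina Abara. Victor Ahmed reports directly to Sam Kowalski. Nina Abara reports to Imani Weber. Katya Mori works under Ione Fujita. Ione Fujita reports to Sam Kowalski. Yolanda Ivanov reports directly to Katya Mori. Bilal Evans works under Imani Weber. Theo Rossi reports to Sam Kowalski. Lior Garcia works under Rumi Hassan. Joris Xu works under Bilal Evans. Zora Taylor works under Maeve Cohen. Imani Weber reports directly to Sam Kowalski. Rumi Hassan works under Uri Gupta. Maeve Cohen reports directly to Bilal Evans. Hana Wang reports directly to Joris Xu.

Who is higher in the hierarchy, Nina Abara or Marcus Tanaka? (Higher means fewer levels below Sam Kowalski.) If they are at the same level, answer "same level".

same level

Both Nina Abara and Marcus Tanaka are 2 levels below Sam Kowalski.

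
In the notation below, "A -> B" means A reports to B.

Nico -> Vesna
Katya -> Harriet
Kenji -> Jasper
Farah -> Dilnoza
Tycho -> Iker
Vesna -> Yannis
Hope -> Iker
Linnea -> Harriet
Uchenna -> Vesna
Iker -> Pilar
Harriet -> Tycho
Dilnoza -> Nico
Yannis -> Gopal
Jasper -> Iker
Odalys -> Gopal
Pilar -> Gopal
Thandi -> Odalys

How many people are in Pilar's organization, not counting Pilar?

8

Pilar directly manages Iker. Under Iker: Hope, Jasper, Kenji, Tycho, Harriet, Katya, Linnea (7). That's 8 in total.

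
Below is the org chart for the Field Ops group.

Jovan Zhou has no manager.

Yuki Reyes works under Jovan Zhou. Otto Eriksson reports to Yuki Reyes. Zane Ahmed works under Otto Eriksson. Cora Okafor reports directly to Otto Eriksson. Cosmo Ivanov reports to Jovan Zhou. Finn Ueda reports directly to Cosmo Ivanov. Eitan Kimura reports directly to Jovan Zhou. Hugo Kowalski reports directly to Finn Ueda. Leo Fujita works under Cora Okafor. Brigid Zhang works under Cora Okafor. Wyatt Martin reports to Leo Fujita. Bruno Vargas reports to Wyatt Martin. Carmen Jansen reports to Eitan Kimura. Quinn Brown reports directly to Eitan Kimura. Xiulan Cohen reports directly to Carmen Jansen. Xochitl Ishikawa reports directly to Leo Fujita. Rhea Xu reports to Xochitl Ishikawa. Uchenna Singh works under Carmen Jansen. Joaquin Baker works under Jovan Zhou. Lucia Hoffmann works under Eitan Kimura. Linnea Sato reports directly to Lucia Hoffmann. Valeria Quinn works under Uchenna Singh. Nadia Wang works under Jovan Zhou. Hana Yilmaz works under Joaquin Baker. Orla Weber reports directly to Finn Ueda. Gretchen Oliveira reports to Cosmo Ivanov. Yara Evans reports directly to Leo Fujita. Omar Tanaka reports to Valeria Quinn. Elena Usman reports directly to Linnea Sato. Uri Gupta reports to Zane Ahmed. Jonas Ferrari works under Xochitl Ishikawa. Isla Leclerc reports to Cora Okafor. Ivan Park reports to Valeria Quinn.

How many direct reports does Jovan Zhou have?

5

Jovan Zhou directly manages Yuki Reyes, Cosmo Ivanov, Eitan Kimura, Joaquin Baker, Nadia Wang. That is 5 direct reports.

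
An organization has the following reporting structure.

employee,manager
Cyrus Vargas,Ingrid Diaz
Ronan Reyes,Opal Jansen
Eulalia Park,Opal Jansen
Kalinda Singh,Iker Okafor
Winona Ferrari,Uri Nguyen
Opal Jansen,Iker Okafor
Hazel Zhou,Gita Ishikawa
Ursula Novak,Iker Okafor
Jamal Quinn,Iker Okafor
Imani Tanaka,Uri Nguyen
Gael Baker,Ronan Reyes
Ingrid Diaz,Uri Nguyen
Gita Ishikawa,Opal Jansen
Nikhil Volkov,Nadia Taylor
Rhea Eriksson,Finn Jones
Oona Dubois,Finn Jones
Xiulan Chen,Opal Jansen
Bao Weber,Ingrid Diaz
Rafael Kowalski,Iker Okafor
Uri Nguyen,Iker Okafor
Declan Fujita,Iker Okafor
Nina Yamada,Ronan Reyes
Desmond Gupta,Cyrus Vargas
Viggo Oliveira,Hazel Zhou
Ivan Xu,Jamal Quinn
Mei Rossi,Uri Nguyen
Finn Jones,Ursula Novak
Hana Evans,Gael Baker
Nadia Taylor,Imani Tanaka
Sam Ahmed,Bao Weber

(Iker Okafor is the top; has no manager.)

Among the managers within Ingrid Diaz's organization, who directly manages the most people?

Ingrid Diaz

Direct-report counts within Ingrid Diaz's organization: Ingrid Diaz has 2; Bao Weber has 1; Cyrus Vargas has 1. The largest is 2, held by Ingrid Diaz.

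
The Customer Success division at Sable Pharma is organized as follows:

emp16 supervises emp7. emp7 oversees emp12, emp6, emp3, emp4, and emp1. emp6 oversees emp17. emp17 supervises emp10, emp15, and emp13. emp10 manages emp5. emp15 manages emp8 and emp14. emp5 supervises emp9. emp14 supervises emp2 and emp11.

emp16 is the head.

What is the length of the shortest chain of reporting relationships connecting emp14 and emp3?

5

emp14 is 4 levels below emp7, and emp3 is 1 level below emp7 (their lowest common manager). The shortest path runs up from emp14 to emp7 and back down to emp3: 4 + 1 = 5 links.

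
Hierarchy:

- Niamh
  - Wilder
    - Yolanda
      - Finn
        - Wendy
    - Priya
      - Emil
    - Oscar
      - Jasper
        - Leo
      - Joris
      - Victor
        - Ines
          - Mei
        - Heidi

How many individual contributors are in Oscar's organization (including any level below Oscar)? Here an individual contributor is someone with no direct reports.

4

The people in Oscar's organization with no one reporting to them are Heidi, Mei, Joris, Leo. That is 4.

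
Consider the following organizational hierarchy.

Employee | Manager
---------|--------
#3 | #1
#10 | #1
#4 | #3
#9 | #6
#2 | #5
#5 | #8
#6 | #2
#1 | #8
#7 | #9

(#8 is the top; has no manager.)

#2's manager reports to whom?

#2 reports to #5, and #5 reports to #8. So #2's skip-level manager is #8.

#8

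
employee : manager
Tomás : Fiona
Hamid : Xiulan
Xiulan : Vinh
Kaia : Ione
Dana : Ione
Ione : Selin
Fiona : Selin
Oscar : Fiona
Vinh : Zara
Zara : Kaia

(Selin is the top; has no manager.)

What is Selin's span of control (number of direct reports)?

Selin directly manages Ione, Fiona. That is 2 direct reports.

2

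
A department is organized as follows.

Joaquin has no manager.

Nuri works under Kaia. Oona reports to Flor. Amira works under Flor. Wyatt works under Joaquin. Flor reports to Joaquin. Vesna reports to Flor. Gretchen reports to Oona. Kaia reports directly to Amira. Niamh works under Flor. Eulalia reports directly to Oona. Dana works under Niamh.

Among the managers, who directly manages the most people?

Direct-report counts: Joaquin has 2; Flor has 4; Niamh has 1; Amira has 1; Kaia has 1; Oona has 2. The largest is 4, held by Flor.

Flor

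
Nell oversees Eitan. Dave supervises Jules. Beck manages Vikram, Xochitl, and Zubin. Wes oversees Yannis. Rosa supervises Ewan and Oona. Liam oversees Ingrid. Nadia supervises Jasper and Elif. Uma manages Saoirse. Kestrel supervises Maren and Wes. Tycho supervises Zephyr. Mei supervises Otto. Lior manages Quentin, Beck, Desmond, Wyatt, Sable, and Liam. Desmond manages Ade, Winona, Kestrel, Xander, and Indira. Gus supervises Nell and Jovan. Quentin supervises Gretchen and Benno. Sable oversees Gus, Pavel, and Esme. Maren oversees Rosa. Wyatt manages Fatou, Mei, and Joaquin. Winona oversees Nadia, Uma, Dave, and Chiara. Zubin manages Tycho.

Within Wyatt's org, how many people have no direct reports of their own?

3

The people in Wyatt's organization with no one reporting to them are Joaquin, Otto, Fatou. That is 3.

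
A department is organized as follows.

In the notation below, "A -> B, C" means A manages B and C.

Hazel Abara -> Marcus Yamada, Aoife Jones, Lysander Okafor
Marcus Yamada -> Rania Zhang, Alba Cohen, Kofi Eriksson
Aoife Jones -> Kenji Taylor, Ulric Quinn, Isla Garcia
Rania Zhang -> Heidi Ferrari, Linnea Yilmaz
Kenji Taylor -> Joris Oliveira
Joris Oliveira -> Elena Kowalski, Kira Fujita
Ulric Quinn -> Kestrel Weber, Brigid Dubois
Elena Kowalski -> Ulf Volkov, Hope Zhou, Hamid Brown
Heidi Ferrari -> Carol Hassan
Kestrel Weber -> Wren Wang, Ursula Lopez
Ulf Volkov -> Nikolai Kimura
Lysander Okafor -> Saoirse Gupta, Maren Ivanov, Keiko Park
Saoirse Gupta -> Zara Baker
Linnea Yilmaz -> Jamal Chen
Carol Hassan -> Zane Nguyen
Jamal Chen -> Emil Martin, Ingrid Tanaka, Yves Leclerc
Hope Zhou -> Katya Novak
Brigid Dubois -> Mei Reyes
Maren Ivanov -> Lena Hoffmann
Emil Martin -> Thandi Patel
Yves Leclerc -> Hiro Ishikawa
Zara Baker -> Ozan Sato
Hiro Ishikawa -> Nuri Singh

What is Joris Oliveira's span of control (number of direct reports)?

2

Joris Oliveira directly manages Elena Kowalski, Kira Fujita. That is 2 direct reports.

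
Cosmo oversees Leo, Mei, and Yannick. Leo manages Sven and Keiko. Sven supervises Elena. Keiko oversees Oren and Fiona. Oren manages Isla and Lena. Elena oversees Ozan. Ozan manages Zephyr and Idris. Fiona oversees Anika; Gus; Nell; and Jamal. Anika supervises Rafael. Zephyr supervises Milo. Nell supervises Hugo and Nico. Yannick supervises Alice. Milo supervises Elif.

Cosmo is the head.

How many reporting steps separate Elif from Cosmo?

Chain from Elif up to Cosmo: Elif → Milo → Zephyr → Ozan → Elena → Sven → Leo → Cosmo. That is 7 steps up, so Elif is 7 levels below Cosmo.

7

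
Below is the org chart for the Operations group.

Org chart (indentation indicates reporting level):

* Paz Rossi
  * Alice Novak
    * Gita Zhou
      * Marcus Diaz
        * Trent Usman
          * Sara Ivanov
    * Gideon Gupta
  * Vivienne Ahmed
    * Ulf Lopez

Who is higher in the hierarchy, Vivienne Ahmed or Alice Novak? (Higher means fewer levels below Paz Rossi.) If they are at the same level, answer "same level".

same level

Both Vivienne Ahmed and Alice Novak are 1 level below Paz Rossi.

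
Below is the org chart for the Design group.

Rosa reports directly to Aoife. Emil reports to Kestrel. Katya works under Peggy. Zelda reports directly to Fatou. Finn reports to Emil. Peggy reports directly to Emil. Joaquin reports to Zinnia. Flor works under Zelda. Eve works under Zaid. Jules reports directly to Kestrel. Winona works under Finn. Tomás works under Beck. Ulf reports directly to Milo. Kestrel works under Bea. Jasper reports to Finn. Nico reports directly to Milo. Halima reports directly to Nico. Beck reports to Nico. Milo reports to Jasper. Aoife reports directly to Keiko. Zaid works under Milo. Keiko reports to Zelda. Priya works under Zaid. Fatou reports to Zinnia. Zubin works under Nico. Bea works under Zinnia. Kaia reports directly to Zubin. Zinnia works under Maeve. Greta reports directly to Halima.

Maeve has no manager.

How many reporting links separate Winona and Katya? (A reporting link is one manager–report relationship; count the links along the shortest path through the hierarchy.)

4

Winona is 2 levels below Emil, and Katya is 2 levels below Emil (their lowest common manager). The shortest path runs up from Winona to Emil and back down to Katya: 2 + 2 = 4 links.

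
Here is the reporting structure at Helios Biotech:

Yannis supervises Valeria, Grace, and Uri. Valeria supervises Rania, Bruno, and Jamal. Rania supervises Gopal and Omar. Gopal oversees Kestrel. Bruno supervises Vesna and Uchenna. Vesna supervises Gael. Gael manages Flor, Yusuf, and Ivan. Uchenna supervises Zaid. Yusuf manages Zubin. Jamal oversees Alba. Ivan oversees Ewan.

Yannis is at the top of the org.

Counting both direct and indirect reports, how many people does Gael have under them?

5

Gael directly manages Flor, Yusuf, Ivan. Flor has no reports. Under Yusuf: Zubin (1). Under Ivan: Ewan (1). So Gael's organization is 3 direct reports plus everyone under them: 1 + 2 + 2 = 5.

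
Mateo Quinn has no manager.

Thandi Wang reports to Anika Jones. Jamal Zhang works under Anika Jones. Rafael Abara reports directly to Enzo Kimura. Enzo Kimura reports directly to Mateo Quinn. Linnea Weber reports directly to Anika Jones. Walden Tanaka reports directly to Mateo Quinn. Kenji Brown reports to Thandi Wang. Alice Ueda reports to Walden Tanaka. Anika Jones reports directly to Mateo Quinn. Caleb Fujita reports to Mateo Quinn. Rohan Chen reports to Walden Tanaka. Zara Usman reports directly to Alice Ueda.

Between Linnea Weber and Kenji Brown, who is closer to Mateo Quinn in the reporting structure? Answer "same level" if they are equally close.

Linnea Weber is 2 levels below Mateo Quinn; Kenji Brown is 3. Linnea Weber is higher.

Linnea Weber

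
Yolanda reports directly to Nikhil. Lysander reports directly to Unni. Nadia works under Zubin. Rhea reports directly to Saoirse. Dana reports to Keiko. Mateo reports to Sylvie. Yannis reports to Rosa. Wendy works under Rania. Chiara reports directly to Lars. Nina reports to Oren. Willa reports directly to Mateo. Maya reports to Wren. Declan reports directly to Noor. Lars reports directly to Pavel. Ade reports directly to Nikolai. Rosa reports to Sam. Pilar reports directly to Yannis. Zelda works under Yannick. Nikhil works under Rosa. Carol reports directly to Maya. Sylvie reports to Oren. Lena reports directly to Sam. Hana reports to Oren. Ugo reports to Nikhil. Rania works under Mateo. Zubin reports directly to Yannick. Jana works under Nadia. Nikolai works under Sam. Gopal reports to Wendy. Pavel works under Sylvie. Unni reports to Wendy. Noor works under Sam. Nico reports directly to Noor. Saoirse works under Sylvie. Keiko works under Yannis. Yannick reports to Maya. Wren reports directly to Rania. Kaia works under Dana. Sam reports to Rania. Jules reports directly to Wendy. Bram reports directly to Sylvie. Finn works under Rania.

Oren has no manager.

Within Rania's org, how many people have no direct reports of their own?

15

The people in Rania's organization with no one reporting to them are Lysander, Gopal, Jules, Lena, Ade, Declan, Nico, Yolanda, Ugo, Kaia, Pilar, Carol, Zelda, Jana, Finn. That is 15.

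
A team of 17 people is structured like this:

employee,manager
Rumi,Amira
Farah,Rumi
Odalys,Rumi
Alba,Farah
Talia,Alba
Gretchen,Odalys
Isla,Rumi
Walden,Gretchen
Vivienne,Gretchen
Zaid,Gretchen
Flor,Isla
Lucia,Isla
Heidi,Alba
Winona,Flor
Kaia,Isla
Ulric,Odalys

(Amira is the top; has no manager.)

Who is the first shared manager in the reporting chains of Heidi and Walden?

Heidi's chain of managers is Alba, Farah, Rumi, Amira. Walden's chain of managers is Gretchen, Odalys, Rumi, Amira. The first manager that appears in both chains is Rumi.

Rumi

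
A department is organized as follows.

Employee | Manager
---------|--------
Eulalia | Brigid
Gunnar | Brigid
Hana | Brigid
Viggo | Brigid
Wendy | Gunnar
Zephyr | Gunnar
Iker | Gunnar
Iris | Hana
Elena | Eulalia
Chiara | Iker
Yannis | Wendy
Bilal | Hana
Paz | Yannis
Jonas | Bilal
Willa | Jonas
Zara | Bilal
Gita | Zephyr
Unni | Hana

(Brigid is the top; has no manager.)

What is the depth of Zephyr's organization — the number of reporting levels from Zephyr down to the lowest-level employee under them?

The longest chain under Zephyr runs Zephyr → Gita, which is 1 level below Zephyr.

1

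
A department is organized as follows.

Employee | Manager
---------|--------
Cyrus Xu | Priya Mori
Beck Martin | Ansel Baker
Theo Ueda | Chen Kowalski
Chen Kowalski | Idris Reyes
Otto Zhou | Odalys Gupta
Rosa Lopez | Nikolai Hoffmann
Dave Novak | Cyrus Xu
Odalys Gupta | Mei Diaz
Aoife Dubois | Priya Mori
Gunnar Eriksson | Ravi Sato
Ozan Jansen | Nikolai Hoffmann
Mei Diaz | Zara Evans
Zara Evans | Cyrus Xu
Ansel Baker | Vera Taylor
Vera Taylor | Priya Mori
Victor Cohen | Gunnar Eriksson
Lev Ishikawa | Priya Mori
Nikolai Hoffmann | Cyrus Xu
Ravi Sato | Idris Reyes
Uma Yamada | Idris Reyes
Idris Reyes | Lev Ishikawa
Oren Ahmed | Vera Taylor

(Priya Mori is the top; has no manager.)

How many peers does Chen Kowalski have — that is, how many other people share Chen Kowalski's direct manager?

2

Chen Kowalski reports to Idris Reyes. Idris Reyes's other direct reports are Ravi Sato, Uma Yamada — 2 peers.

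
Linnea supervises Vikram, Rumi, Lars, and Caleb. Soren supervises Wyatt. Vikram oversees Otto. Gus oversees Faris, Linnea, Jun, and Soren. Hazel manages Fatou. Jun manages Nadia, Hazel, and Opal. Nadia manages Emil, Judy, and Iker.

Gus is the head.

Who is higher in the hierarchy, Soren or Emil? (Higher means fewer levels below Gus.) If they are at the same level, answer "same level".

Soren is 1 level below Gus; Emil is 3. Soren is higher.

Soren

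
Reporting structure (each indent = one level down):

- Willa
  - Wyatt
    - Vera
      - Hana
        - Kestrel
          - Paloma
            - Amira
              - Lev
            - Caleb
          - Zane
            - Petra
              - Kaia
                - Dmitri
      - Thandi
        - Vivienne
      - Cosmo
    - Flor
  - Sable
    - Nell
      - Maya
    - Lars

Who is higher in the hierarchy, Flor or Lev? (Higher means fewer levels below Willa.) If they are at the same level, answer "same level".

Flor is 2 levels below Willa; Lev is 7. Flor is higher.

Flor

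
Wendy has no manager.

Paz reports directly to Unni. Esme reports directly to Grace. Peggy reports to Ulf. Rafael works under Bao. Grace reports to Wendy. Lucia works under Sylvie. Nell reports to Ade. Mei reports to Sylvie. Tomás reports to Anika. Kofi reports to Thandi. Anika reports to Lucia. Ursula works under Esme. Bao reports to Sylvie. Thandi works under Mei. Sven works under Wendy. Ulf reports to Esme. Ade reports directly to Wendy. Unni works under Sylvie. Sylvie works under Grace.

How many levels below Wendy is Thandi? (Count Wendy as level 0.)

4

Chain from Thandi up to Wendy: Thandi → Mei → Sylvie → Grace → Wendy. That is 4 steps up, so Thandi is 4 levels below Wendy.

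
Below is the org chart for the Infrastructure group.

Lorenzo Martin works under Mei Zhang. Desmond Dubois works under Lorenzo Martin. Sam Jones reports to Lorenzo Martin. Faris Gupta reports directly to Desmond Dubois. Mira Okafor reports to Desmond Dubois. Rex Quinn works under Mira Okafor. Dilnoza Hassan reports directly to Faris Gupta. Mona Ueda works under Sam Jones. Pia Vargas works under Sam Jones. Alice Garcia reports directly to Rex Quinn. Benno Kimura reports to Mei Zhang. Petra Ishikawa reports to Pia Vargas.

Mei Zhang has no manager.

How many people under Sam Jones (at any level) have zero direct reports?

2

The people in Sam Jones's organization with no one reporting to them are Petra Ishikawa, Mona Ueda. That is 2.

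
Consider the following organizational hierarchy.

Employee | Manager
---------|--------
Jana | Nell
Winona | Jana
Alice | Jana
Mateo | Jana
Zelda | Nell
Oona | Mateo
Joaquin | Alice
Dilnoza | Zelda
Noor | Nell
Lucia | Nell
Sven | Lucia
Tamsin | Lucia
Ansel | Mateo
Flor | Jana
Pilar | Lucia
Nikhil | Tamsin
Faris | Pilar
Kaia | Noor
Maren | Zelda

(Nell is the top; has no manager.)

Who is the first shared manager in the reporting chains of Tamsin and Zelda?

Nell

Tamsin's chain of managers is Lucia, Nell. Zelda's chain of managers is Nell. The first manager that appears in both chains is Nell.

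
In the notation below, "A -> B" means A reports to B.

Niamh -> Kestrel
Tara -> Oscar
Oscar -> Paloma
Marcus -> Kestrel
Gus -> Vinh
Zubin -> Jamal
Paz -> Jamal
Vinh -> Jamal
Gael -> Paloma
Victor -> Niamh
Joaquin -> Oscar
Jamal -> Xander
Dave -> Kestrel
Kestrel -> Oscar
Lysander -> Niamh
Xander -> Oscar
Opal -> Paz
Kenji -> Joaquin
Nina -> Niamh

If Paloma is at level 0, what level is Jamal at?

Chain from Jamal up to Paloma: Jamal → Xander → Oscar → Paloma. That is 3 steps up, so Jamal is 3 levels below Paloma.

3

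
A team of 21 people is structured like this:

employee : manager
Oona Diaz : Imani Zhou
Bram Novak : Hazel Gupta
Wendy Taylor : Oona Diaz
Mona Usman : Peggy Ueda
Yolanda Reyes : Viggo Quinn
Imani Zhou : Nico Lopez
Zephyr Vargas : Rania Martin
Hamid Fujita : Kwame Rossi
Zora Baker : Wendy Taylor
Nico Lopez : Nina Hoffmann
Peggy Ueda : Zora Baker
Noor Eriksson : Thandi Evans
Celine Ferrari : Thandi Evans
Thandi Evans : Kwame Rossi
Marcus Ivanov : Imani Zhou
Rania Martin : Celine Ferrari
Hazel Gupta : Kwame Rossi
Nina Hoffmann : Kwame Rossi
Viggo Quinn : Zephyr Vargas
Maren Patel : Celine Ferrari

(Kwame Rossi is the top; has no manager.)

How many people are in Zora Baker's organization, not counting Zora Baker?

2

Zora Baker directly manages Peggy Ueda. Under Peggy Ueda: Mona Usman (1). That's 2 in total.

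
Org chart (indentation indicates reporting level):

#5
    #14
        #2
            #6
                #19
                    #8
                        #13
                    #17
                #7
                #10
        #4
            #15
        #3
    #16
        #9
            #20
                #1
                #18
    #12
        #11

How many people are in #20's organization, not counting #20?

2

#20 directly manages #1, #18. #1 has no reports. #18 has no reports. So #20's organization is 2 direct reports plus everyone under them: 1 + 1 = 2.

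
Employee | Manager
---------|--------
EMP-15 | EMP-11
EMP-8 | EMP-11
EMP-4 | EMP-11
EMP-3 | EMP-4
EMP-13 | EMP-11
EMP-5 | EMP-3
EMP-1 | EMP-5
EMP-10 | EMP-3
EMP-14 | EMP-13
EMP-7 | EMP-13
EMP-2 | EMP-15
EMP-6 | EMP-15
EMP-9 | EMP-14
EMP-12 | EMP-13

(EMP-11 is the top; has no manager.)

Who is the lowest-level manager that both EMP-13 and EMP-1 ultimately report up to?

EMP-11

EMP-13's chain of managers is EMP-11. EMP-1's chain of managers is EMP-5, EMP-3, EMP-4, EMP-11. The first manager that appears in both chains is EMP-11.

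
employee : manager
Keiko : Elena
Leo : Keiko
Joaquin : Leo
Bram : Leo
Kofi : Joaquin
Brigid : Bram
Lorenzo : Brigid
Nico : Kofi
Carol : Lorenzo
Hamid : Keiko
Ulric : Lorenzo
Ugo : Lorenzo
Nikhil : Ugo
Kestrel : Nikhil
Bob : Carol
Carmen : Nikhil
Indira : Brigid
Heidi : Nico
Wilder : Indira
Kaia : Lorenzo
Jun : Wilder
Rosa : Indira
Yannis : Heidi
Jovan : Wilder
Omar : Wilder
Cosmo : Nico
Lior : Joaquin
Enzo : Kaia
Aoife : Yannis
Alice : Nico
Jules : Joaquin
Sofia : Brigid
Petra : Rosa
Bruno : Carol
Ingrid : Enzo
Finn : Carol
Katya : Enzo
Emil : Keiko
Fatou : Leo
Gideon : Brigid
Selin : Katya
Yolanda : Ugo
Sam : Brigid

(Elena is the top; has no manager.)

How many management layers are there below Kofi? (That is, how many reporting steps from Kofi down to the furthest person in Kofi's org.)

4

The longest chain under Kofi runs Kofi → Nico → Heidi → Yannis → Aoife, which is 4 levels below Kofi.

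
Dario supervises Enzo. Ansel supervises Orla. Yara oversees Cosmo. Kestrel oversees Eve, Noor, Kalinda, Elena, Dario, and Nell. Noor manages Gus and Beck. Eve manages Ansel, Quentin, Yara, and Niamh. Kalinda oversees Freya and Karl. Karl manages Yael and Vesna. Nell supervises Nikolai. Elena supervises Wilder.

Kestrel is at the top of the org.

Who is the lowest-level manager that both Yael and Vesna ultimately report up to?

Yael's chain of managers is Karl, Kalinda, Kestrel. Vesna's chain of managers is Karl, Kalinda, Kestrel. The first manager that appears in both chains is Karl.

Karl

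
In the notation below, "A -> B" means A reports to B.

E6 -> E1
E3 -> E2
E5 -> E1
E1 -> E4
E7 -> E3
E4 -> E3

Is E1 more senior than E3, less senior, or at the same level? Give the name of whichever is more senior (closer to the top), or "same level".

E1 is 3 levels below E2; E3 is 1. E3 is higher.

E3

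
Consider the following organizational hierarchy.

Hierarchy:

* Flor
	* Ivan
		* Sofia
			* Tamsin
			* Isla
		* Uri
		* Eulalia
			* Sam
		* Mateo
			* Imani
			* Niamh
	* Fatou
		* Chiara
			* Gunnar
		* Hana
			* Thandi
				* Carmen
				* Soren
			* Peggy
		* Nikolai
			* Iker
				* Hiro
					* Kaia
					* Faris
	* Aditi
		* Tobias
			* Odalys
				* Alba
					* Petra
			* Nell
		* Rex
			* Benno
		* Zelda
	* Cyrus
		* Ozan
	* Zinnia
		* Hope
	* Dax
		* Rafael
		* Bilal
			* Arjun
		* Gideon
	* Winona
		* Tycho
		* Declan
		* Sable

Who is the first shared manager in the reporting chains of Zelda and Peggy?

Zelda's chain of managers is Aditi, Flor. Peggy's chain of managers is Hana, Fatou, Flor. The first manager that appears in both chains is Flor.

Flor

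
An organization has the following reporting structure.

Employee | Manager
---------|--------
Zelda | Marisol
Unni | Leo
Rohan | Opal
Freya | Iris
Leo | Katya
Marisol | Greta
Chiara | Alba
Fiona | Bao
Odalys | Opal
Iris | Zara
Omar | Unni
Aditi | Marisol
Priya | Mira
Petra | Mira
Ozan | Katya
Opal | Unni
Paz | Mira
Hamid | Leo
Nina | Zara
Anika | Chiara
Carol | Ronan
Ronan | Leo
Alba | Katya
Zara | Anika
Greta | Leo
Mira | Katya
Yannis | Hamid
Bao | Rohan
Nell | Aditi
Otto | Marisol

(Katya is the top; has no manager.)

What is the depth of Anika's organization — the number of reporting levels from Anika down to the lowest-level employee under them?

The longest chain under Anika runs Anika → Zara → Iris → Freya, which is 3 levels below Anika.

3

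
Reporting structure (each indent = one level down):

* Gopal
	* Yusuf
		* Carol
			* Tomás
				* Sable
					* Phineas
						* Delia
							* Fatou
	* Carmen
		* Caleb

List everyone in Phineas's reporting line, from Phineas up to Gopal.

Phineas -> Sable -> Tomás -> Carol -> Yusuf -> Gopal

Phineas reports to Sable. Sable reports to Tomás. Tomás reports to Carol. Carol reports to Yusuf. Yusuf reports to Gopal. Gopal is at the top.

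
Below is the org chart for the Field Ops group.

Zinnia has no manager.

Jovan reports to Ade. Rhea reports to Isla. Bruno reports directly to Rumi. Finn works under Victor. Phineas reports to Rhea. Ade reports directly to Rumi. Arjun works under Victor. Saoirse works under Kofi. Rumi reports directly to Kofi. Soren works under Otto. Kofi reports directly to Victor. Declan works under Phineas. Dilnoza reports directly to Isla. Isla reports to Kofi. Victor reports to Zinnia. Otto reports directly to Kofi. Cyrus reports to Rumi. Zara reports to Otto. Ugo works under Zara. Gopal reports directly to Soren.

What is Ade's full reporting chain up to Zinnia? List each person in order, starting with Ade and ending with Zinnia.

Ade reports to Rumi. Rumi reports to Kofi. Kofi reports to Victor. Victor reports to Zinnia. Zinnia is at the top.

Ade -> Rumi -> Kofi -> Victor -> Zinnia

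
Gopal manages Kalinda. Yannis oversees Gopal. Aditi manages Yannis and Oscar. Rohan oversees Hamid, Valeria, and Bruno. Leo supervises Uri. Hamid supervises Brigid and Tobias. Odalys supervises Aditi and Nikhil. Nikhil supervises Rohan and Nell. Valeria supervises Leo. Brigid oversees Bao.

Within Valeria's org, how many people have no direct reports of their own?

The only person in Valeria's organization with no one reporting to them is Uri. That is 1.

1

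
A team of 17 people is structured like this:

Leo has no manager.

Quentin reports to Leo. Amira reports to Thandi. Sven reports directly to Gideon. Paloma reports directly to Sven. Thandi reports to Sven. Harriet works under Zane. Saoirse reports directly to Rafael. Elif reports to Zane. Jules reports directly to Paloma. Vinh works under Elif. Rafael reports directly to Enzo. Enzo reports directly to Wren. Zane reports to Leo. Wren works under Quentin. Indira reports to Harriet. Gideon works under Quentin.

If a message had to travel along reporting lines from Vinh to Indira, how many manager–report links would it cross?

Vinh is 2 levels below Zane, and Indira is 2 levels below Zane (their lowest common manager). The shortest path runs up from Vinh to Zane and back down to Indira: 2 + 2 = 4 links.

4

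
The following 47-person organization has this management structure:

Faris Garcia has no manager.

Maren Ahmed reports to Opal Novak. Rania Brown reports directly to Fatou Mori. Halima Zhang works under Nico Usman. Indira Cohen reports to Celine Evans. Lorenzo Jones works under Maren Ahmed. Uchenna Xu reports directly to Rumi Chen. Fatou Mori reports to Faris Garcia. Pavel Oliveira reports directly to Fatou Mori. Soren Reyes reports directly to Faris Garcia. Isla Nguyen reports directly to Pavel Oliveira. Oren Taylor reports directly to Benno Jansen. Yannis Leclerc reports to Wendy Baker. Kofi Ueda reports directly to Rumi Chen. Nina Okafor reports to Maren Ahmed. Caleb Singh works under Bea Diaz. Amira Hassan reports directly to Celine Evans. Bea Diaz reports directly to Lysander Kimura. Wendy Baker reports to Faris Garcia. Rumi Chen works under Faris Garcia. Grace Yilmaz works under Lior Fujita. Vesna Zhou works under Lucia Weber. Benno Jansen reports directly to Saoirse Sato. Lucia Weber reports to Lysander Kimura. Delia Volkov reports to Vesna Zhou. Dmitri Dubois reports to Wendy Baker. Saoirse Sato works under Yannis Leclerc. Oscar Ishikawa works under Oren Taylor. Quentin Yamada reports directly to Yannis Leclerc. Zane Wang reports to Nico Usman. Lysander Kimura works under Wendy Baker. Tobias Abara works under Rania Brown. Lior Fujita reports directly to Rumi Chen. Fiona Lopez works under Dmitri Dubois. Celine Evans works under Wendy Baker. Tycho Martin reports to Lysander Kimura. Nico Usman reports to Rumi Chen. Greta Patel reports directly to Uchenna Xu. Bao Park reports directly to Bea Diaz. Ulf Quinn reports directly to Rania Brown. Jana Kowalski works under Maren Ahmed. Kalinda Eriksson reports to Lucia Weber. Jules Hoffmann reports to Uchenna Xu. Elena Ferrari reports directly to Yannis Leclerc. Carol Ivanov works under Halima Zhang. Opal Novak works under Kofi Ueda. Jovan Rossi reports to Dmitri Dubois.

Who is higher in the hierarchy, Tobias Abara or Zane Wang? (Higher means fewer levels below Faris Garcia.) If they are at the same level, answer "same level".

same level

Both Tobias Abara and Zane Wang are 3 levels below Faris Garcia.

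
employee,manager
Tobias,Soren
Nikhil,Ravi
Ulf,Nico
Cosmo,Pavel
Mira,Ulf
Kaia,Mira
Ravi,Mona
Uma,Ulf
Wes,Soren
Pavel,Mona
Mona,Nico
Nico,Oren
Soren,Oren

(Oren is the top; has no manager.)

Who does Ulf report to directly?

Nico

Ulf reports directly to Nico.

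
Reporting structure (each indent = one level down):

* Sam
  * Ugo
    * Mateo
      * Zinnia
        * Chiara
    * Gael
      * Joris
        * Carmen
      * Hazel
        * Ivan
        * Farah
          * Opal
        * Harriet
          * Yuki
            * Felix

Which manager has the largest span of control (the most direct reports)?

Direct-report counts: Sam has 1; Ugo has 2; Gael has 2; Hazel has 3; Harriet has 1; Yuki has 1; Farah has 1; Joris has 1; Mateo has 1; Zinnia has 1. The largest is 3, held by Hazel.

Hazel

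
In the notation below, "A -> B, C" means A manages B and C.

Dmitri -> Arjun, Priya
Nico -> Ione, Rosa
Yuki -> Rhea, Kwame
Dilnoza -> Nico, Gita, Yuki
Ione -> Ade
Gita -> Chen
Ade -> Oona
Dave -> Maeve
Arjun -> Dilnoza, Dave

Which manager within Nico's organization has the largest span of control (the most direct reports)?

Nico

Direct-report counts within Nico's organization: Nico has 2; Ione has 1; Ade has 1. The largest is 2, held by Nico.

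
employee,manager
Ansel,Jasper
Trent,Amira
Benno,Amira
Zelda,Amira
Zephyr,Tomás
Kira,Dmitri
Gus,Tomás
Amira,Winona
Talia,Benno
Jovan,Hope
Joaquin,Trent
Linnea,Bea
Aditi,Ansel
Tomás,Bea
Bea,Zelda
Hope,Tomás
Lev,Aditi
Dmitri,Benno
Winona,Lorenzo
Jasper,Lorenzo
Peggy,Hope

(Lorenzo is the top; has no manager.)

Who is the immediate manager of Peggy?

Hope

Peggy reports directly to Hope.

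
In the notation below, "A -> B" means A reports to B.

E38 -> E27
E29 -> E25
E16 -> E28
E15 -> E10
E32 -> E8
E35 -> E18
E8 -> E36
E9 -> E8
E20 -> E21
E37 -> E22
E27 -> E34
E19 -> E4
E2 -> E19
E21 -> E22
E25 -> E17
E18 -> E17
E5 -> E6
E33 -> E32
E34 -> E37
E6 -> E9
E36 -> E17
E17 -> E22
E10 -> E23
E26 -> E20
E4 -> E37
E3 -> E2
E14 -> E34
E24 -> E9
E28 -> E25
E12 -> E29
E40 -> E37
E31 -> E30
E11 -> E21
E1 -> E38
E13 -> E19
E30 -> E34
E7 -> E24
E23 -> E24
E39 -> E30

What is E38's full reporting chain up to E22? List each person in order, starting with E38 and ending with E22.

E38 reports to E27. E27 reports to E34. E34 reports to E37. E37 reports to E22. E22 is at the top.

E38 -> E27 -> E34 -> E37 -> E22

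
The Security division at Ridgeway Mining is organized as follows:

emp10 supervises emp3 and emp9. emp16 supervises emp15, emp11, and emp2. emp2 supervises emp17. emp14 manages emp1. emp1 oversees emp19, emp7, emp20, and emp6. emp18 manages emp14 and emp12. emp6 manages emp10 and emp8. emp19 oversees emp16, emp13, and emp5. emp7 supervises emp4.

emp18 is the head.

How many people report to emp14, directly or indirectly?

emp14 directly manages emp1. Under emp1: emp7, emp4, emp20, emp19, emp5, emp13, emp16, emp2, emp17, emp11, emp15, emp6, emp8, emp10, emp9, emp3 (16). That's 17 in total.

17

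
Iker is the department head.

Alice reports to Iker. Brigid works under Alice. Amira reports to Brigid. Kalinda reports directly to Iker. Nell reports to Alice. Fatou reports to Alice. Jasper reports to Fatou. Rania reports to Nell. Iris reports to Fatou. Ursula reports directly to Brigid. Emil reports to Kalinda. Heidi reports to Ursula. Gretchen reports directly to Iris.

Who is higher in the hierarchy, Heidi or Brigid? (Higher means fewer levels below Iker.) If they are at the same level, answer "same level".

Heidi is 4 levels below Iker; Brigid is 2. Brigid is higher.

Brigid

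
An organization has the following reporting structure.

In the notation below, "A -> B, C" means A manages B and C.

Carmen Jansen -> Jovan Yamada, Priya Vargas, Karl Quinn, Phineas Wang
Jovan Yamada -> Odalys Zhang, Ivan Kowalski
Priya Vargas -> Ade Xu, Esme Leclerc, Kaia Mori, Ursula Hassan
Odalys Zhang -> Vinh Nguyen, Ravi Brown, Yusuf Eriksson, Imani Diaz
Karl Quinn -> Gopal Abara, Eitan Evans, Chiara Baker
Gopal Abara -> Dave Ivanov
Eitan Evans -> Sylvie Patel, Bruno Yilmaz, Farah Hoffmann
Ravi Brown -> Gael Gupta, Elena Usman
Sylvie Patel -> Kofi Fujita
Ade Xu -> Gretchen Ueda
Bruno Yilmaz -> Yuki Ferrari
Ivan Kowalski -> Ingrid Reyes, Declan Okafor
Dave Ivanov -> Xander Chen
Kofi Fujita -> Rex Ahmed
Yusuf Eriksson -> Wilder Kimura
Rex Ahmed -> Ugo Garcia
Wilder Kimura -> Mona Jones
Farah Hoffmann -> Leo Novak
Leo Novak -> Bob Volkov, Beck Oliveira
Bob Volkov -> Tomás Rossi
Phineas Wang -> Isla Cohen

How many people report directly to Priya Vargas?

Priya Vargas directly manages Ade Xu, Esme Leclerc, Kaia Mori, Ursula Hassan. That is 4 direct reports.

4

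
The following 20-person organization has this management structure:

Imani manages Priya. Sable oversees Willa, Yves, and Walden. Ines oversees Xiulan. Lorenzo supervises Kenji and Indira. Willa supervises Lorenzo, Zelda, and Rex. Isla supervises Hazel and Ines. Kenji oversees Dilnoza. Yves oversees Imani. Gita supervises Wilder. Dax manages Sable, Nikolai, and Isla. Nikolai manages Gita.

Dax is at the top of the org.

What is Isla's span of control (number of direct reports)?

2

Isla directly manages Hazel, Ines. That is 2 direct reports.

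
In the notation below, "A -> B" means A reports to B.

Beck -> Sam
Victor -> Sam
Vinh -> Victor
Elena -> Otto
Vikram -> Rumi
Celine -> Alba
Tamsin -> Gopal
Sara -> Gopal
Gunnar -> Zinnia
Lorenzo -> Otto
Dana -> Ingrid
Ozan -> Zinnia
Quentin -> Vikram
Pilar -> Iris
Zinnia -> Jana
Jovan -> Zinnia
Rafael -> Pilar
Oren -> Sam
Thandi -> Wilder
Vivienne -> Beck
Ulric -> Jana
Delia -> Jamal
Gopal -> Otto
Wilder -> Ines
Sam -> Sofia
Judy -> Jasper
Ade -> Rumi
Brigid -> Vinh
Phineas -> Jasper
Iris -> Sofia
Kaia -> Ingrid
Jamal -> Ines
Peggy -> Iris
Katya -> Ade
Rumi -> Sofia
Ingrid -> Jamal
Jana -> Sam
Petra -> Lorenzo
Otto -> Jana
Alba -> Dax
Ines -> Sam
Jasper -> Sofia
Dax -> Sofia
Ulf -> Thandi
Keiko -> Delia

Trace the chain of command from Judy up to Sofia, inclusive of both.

Judy -> Jasper -> Sofia

Judy reports to Jasper. Jasper reports to Sofia. Sofia is at the top.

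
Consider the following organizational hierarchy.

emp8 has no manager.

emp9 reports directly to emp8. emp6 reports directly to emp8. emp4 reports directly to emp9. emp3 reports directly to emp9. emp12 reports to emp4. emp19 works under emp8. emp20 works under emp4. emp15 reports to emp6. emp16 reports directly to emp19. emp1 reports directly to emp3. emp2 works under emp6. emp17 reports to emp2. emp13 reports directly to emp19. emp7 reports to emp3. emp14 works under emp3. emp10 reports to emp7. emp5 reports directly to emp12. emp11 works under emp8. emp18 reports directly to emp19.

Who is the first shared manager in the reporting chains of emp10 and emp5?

emp9

emp10's chain of managers is emp7, emp3, emp9, emp8. emp5's chain of managers is emp12, emp4, emp9, emp8. The first manager that appears in both chains is emp9.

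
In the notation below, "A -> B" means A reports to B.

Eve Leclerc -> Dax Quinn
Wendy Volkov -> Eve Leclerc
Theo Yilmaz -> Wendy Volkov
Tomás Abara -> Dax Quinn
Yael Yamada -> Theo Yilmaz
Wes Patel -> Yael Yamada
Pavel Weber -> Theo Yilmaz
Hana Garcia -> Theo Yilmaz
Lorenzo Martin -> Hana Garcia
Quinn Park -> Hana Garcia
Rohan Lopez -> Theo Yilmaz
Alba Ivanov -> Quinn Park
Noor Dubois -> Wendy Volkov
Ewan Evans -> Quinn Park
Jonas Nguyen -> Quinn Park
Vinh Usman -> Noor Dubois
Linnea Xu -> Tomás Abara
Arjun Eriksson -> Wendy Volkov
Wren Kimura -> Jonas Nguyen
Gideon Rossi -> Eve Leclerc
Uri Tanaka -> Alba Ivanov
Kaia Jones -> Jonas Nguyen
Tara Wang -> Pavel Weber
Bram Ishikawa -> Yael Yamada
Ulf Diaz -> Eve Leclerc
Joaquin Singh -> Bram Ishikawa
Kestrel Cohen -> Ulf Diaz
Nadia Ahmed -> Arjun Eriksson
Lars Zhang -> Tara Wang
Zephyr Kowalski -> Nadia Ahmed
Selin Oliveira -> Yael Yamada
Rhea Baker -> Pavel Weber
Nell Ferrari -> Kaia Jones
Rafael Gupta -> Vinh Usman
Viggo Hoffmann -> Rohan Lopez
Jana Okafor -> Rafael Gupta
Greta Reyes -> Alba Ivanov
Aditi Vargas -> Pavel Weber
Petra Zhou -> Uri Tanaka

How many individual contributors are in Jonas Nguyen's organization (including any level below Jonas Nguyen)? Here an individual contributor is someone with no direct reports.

2

The people in Jonas Nguyen's organization with no one reporting to them are Nell Ferrari, Wren Kimura. That is 2.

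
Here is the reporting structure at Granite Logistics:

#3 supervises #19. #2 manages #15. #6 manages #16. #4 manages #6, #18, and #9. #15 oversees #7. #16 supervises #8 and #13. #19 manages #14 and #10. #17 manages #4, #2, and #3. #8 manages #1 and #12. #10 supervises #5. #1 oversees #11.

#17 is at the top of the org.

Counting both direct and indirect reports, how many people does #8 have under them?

3

#8 directly manages #1, #12. Under #1: #11 (1). #12 has no reports. So #8's organization is 2 direct reports plus everyone under them: 2 + 1 = 3.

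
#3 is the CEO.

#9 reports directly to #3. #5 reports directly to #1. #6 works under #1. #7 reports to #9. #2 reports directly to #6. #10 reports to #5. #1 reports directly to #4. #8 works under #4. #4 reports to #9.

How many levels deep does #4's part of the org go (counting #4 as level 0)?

The longest chain under #4 runs #4 → #1 → #6 → #2, which is 3 levels below #4.

3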